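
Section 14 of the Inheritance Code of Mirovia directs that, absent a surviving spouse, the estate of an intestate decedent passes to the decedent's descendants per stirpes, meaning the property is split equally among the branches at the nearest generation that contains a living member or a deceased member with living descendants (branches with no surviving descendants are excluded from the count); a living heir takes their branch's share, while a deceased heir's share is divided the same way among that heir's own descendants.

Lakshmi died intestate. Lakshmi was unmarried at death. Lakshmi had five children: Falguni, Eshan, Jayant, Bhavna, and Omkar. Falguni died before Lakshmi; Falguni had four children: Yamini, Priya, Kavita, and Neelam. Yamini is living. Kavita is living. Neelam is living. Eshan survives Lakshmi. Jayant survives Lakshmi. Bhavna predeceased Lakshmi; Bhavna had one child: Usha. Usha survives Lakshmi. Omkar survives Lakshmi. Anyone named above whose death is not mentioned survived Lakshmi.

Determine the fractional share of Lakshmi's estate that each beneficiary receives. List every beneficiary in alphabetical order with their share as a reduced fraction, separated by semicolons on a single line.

There is no surviving spouse, so the entire estate passes to Lakshmi's descendants per stirpes.
The estate is divided into 5 equal shares of 1/5 among Falguni, Eshan, Jayant, Bhavna, Omkar.
Falguni predeceased; the 1/5 allotted to Falguni's branch passes to Falguni's issue by representation.
The 1/5 is divided into 4 equal shares of 1/20 among Yamini, Priya, Kavita, Neelam.
Yamini is living and takes 1/20.
Priya is living and takes 1/20.
Kavita is living and takes 1/20.
Neelam is living and takes 1/20.
Eshan is living and takes 1/5.
Jayant is living and takes 1/5.
Bhavna predeceased; the 1/5 allotted to Bhavna's branch passes to Bhavna's issue by representation.
Usha is the sole taker at this level and receives the full 1/5.
Omkar is living and takes 1/5.

Eshan 1/5; Jayant 1/5; Kavita 1/20; Neelam 1/20; Omkar 1/5; Priya 1/20; Usha 1/5; Yamini 1/20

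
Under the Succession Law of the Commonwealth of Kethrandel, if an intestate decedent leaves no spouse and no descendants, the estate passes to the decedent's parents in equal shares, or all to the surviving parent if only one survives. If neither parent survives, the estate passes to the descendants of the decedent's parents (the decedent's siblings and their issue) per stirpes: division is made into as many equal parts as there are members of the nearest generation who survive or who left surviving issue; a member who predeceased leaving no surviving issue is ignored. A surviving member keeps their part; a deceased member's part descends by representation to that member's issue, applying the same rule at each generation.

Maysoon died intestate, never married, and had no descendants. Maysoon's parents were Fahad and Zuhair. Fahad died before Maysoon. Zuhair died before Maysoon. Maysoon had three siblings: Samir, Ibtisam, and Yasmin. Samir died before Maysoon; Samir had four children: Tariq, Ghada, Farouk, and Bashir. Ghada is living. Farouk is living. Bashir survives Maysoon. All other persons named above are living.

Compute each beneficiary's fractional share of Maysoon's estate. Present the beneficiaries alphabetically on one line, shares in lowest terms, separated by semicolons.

Neither parent survives and there are no descendants, so the estate passes to Maysoon's siblings and their issue per stirpes.
The estate is divided into 3 equal shares of 1/3 among Samir, Ibtisam, Yasmin.
Samir predeceased; the 1/3 allotted to Samir's branch passes to Samir's issue by representation.
The 1/3 is divided into 4 equal shares of 1/12 among Tariq, Ghada, Farouk, Bashir.
Tariq is living and takes 1/12.
Ghada is living and takes 1/12.
Farouk is living and takes 1/12.
Bashir is living and takes 1/12.
Ibtisam is living and takes 1/3.
Yasmin is living and takes 1/3.

Bashir 1/12; Farouk 1/12; Ghada 1/12; Ibtisam 1/3; Tariq 1/12; Yasmin 1/3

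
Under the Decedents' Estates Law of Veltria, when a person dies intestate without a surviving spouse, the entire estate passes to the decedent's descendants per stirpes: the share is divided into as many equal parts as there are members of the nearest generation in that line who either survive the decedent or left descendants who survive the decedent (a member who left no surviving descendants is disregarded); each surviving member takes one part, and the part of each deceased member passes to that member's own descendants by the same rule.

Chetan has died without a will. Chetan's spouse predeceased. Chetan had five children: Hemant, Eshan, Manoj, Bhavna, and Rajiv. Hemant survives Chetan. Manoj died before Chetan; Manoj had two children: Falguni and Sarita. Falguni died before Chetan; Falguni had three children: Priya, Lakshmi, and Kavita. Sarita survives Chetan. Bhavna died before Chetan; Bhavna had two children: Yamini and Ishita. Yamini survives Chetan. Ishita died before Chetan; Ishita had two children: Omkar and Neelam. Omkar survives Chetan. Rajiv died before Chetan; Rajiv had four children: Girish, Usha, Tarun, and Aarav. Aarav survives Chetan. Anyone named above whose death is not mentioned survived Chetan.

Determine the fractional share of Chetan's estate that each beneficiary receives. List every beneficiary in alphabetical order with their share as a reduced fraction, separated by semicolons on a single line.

There is no surviving spouse, so the entire estate passes to Chetan's descendants per stirpes.
The estate is divided into 5 equal shares of 1/5 among Hemant, Eshan, Manoj, Bhavna, Rajiv.
Hemant is living and takes 1/5.
Eshan is living and takes 1/5.
Manoj predeceased; the 1/5 allotted to Manoj's branch passes to Manoj's issue by representation.
The 1/5 is divided into 2 equal shares of 1/10 among Falguni, Sarita.
Falguni predeceased; the 1/10 allotted to Falguni's branch passes to Falguni's issue by representation.
The 1/10 is divided into 3 equal shares of 1/30 among Priya, Lakshmi, Kavita.
Priya is living and takes 1/30.
Lakshmi is living and takes 1/30.
Kavita is living and takes 1/30.
Sarita is living and takes 1/10.
Bhavna predeceased; the 1/5 allotted to Bhavna's branch passes to Bhavna's issue by representation.
The 1/5 is divided into 2 equal shares of 1/10 among Yamini, Ishita.
Yamini is living and takes 1/10.
Ishita predeceased; the 1/10 allotted to Ishita's branch passes to Ishita's issue by representation.
The 1/10 is divided into 2 equal shares of 1/20 among Omkar, Neelam.
Omkar is living and takes 1/20.
Neelam is living and takes 1/20.
Rajiv predeceased; the 1/5 allotted to Rajiv's branch passes to Rajiv's issue by representation.
The 1/5 is divided into 4 equal shares of 1/20 among Girish, Usha, Tarun, Aarav.
Girish is living and takes 1/20.
Usha is living and takes 1/20.
Tarun is living and takes 1/20.
Aarav is living and takes 1/20.

Aarav 1/20; Eshan 1/5; Girish 1/20; Hemant 1/5; Kavita 1/30; Lakshmi 1/30; Neelam 1/20; Omkar 1/20; Priya 1/30; Sarita 1/10; Tarun 1/20; Usha 1/20; Yamini 1/10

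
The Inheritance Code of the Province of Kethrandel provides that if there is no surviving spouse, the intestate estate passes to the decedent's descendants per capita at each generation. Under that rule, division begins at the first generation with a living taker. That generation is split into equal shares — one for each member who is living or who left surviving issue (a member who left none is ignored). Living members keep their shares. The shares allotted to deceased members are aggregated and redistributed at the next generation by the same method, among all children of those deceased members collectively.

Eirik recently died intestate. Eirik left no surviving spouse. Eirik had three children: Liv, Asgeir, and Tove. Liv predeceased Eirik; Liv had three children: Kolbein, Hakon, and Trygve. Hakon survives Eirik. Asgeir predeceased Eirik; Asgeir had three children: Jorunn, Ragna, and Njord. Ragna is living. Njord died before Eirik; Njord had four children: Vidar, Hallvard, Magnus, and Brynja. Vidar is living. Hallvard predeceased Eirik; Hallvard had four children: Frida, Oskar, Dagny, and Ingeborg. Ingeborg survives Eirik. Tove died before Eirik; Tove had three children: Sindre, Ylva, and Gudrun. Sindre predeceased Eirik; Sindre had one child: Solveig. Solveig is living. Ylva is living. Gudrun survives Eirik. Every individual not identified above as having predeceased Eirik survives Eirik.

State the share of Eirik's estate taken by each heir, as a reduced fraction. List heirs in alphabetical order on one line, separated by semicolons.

There is no surviving spouse, so the entire estate passes to Eirik's descendants per capita at each generation.
No one at generation 1 (Liv, Asgeir, Tove) is living; moving to the next generation.
At generation 2 (Kolbein, Hakon, Trygve, Jorunn, Ragna, Njord, Sindre, Ylva, Gudrun) there are 9 shares of (1)/9 = 1/9 each.
Living: Kolbein, Hakon, Trygve, Jorunn, Ragna, Ylva, and Gudrun — each takes 1/9.
Deceased: Njord and Sindre. Their combined 2/9 is pooled and carried to generation 3.
At generation 3 (Vidar, Hallvard, Magnus, Brynja, Solveig) there are 5 shares of (2/9)/5 = 2/45 each.
Living: Vidar, Magnus, Brynja, and Solveig — each takes 2/45.
Deceased: Hallvard. That 2/45 share is carried to generation 4.
At generation 4 (Frida, Oskar, Dagny, Ingeborg) there are 4 shares of (2/45)/4 = 1/90 each.
Living: Frida, Oskar, Dagny, and Ingeborg — each takes 1/90.

Brynja 2/45; Dagny 1/90; Frida 1/90; Gudrun 1/9; Hakon 1/9; Ingeborg 1/90; Jorunn 1/9; Kolbein 1/9; Magnus 2/45; Oskar 1/90; Ragna 1/9; Solveig 2/45; Trygve 1/9; Vidar 2/45; Ylva 1/9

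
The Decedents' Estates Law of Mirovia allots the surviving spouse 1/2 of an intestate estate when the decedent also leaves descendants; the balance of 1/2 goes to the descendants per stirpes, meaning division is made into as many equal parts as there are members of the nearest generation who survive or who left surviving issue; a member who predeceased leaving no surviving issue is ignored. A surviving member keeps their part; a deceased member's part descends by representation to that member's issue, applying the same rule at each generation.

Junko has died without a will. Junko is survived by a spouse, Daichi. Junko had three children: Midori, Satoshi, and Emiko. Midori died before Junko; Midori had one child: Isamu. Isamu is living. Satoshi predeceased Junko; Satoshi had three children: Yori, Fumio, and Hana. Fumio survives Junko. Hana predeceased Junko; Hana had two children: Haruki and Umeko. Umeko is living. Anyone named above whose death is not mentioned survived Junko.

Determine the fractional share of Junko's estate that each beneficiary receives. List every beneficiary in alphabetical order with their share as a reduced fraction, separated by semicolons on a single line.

Daichi, as surviving spouse, takes 1/2.
The remaining 1/2 passes to Junko's descendants per stirpes.
The 1/2 is divided into 3 equal shares of 1/6 among Midori, Satoshi, Emiko.
Midori predeceased; the 1/6 allotted to Midori's branch passes to Midori's issue by representation.
Isamu is the sole taker at this level and receives the full 1/6.
Satoshi predeceased; the 1/6 allotted to Satoshi's branch passes to Satoshi's issue by representation.
The 1/6 is divided into 3 equal shares of 1/18 among Yori, Fumio, Hana.
Yori is living and takes 1/18.
Fumio is living and takes 1/18.
Hana predeceased; the 1/18 allotted to Hana's branch passes to Hana's issue by representation.
The 1/18 is divided into 2 equal shares of 1/36 among Haruki, Umeko.
Haruki is living and takes 1/36.
Umeko is living and takes 1/36.
Emiko is living and takes 1/6.

Daichi 1/2; Emiko 1/6; Fumio 1/18; Haruki 1/36; Isamu 1/6; Umeko 1/36; Yori 1/18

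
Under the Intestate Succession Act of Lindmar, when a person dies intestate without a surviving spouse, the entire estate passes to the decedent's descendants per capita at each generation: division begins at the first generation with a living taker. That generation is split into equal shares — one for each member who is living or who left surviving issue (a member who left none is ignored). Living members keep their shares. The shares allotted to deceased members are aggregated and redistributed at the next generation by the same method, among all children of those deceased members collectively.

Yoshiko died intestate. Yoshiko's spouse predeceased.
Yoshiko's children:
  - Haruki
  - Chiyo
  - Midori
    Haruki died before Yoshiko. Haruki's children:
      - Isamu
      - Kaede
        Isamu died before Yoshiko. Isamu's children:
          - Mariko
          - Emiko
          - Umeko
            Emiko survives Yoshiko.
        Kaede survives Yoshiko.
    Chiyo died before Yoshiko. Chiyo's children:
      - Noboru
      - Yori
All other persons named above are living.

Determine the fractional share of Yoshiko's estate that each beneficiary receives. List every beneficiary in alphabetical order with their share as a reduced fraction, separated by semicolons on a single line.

There is no surviving spouse, so the entire estate passes to Yoshiko's descendants per capita at each generation.
At generation 1 (Haruki, Chiyo, Midori) there are 3 shares of (1)/3 = 1/3 each.
Living: Midori — each takes 1/3.
Deceased: Haruki and Chiyo. Their combined 2/3 is pooled and carried to generation 2.
At generation 2 (Isamu, Kaede, Noboru, Yori) there are 4 shares of (2/3)/4 = 1/6 each.
Living: Kaede, Noboru, and Yori — each takes 1/6.
Deceased: Isamu. That 1/6 share is carried to generation 3.
At generation 3 (Mariko, Emiko, Umeko) there are 3 shares of (1/6)/3 = 1/18 each.
Living: Mariko, Emiko, and Umeko — each takes 1/18.

Emiko 1/18; Kaede 1/6; Mariko 1/18; Midori 1/3; Noboru 1/6; Umeko 1/18; Yori 1/6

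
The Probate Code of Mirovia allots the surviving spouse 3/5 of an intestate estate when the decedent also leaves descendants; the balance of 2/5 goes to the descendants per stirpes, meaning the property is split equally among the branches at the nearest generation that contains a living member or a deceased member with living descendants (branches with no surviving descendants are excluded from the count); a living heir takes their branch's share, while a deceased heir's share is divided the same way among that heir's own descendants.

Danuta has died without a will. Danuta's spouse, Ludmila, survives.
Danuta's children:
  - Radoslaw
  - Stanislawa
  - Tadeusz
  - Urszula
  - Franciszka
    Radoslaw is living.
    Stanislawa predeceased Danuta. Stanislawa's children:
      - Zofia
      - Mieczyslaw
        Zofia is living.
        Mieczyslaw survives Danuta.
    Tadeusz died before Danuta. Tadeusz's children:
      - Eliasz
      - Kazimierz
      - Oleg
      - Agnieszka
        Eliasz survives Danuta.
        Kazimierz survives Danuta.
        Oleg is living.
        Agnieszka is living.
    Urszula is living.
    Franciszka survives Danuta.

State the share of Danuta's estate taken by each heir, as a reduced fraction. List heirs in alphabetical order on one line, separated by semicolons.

Ludmila, as surviving spouse, takes 3/5.
The remaining 2/5 passes to Danuta's descendants per stirpes.
The 2/5 is divided into 5 equal shares of 2/25 among Radoslaw, Stanislawa, Tadeusz, Urszula, Franciszka.
Radoslaw is living and takes 2/25.
Stanislawa predeceased; the 2/25 allotted to Stanislawa's branch passes to Stanislawa's issue by representation.
The 2/25 is divided into 2 equal shares of 1/25 among Zofia, Mieczyslaw.
Zofia is living and takes 1/25.
Mieczyslaw is living and takes 1/25.
Tadeusz predeceased; the 2/25 allotted to Tadeusz's branch passes to Tadeusz's issue by representation.
The 2/25 is divided into 4 equal shares of 1/50 among Eliasz, Kazimierz, Oleg, Agnieszka.
Eliasz is living and takes 1/50.
Kazimierz is living and takes 1/50.
Oleg is living and takes 1/50.
Agnieszka is living and takes 1/50.
Urszula is living and takes 2/25.
Franciszka is living and takes 2/25.

Agnieszka 1/50; Eliasz 1/50; Franciszka 2/25; Kazimierz 1/50; Ludmila 3/5; Mieczyslaw 1/25; Oleg 1/50; Radoslaw 2/25; Urszula 2/25; Zofia 1/25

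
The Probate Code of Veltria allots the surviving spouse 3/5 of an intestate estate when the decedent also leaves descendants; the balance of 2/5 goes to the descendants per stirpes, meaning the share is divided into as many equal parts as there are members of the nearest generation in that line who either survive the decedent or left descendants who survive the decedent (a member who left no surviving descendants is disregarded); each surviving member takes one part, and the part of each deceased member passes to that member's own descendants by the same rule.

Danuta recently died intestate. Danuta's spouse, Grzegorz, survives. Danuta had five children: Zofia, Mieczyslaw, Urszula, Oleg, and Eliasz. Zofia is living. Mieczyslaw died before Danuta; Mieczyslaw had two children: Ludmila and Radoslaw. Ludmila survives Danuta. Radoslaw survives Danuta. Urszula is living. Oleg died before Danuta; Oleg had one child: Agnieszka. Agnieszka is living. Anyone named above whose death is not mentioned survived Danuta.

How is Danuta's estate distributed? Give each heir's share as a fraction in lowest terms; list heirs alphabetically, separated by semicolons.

Grzegorz, as surviving spouse, takes 3/5.
The remaining 2/5 passes to Danuta's descendants per stirpes.
The 2/5 is divided into 5 equal shares of 2/25 among Zofia, Mieczyslaw, Urszula, Oleg, Eliasz.
Zofia is living and takes 2/25.
Mieczyslaw predeceased; the 2/25 allotted to Mieczyslaw's branch passes to Mieczyslaw's issue by representation.
The 2/25 is divided into 2 equal shares of 1/25 among Ludmila, Radoslaw.
Ludmila is living and takes 1/25.
Radoslaw is living and takes 1/25.
Urszula is living and takes 2/25.
Oleg predeceased; the 2/25 allotted to Oleg's branch passes to Oleg's issue by representation.
Agnieszka is the sole taker at this level and receives the full 2/25.
Eliasz is living and takes 2/25.

Agnieszka 2/25; Eliasz 2/25; Grzegorz 3/5; Ludmila 1/25; Radoslaw 1/25; Urszula 2/25; Zofia 2/25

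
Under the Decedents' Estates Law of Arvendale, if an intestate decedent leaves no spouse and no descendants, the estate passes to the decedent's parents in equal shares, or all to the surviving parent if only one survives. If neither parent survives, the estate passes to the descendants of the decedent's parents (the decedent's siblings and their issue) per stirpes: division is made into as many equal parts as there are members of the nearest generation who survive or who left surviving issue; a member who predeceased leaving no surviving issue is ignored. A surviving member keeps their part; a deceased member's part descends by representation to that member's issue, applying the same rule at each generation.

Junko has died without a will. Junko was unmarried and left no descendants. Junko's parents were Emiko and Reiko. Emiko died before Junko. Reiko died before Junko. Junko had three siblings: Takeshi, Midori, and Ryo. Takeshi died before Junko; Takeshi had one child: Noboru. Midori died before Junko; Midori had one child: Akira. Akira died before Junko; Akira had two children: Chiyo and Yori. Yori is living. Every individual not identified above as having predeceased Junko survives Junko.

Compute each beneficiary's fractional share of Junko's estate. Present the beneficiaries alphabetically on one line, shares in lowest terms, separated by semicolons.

Neither parent survives and there are no descendants, so the estate passes to Junko's siblings and their issue per stirpes.
The estate is divided into 3 equal shares of 1/3 among Takeshi, Midori, Ryo.
Takeshi predeceased; the 1/3 allotted to Takeshi's branch passes to Takeshi's issue by representation.
Noboru is the sole taker at this level and receives the full 1/3.
Midori predeceased; the 1/3 allotted to Midori's branch passes to Midori's issue by representation.
Akira's line is the sole branch at this level, so the full 1/3 passes to Akira's issue by representation.
The 1/3 is divided into 2 equal shares of 1/6 among Chiyo, Yori.
Chiyo is living and takes 1/6.
Yori is living and takes 1/6.
Ryo is living and takes 1/3.

Chiyo 1/6; Noboru 1/3; Ryo 1/3; Yori 1/6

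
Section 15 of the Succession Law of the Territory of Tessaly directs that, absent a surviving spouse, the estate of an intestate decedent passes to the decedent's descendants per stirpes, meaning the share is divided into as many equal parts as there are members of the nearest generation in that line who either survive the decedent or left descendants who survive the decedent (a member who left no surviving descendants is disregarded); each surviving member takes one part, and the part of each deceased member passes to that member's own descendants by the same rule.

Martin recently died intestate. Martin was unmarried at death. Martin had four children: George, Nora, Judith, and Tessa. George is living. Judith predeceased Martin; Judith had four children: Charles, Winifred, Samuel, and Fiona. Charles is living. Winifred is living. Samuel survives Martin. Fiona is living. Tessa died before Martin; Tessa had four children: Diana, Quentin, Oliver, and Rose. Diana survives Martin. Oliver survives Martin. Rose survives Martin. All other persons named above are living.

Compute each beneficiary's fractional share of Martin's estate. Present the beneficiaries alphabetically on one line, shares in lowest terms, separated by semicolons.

Charles 1/16; Diana 1/16; Fiona 1/16; George 1/4; Nora 1/4; Oliver 1/16; Quentin 1/16; Rose 1/16; Samuel 1/16; Winifred 1/16

There is no surviving spouse, so the entire estate passes to Martin's descendants per stirpes.
The estate is divided into 4 equal shares of 1/4 among George, Nora, Judith, Tessa.
George is living and takes 1/4.
Nora is living and takes 1/4.
Judith predeceased; the 1/4 allotted to Judith's branch passes to Judith's issue by representation.
The 1/4 is divided into 4 equal shares of 1/16 among Charles, Winifred, Samuel, Fiona.
Charles is living and takes 1/16.
Winifred is living and takes 1/16.
Samuel is living and takes 1/16.
Fiona is living and takes 1/16.
Tessa predeceased; the 1/4 allotted to Tessa's branch passes to Tessa's issue by representation.
The 1/4 is divided into 4 equal shares of 1/16 among Diana, Quentin, Oliver, Rose.
Diana is living and takes 1/16.
Quentin is living and takes 1/16.
Oliver is living and takes 1/16.
Rose is living and takes 1/16.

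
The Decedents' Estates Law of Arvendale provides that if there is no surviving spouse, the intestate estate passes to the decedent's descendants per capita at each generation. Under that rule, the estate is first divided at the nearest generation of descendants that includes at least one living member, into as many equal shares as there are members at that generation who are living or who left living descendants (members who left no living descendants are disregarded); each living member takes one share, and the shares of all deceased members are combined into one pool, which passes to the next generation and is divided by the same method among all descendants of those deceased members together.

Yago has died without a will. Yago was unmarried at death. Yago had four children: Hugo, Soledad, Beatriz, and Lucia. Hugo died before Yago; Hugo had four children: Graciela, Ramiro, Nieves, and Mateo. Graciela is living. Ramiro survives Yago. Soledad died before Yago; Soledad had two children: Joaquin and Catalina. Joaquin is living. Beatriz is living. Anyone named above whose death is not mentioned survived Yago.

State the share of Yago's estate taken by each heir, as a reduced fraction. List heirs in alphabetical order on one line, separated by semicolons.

Beatriz 1/4; Catalina 1/12; Graciela 1/12; Joaquin 1/12; Lucia 1/4; Mateo 1/12; Nieves 1/12; Ramiro 1/12

There is no surviving spouse, so the entire estate passes to Yago's descendants per capita at each generation.
At generation 1 (Hugo, Soledad, Beatriz, Lucia) there are 4 shares of (1)/4 = 1/4 each.
Living: Beatriz and Lucia — each takes 1/4.
Deceased: Hugo and Soledad. Their combined 1/2 is pooled and carried to generation 2.
At generation 2 (Graciela, Ramiro, Nieves, Mateo, Joaquin, Catalina) there are 6 shares of (1/2)/6 = 1/12 each.
Living: Graciela, Ramiro, Nieves, Mateo, Joaquin, and Catalina — each takes 1/12.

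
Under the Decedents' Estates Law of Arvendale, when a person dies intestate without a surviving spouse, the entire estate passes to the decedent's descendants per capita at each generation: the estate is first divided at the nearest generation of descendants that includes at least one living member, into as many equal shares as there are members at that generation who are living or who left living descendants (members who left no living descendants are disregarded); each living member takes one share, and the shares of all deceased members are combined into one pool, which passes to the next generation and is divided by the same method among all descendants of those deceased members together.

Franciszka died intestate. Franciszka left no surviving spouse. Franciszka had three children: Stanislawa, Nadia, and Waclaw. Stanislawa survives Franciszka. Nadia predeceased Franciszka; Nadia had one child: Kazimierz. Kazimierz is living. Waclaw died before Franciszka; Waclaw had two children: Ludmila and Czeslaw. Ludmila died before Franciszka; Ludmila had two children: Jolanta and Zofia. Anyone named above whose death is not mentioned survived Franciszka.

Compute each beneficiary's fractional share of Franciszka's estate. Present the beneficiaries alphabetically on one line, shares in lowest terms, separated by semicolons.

There is no surviving spouse, so the entire estate passes to Franciszka's descendants per capita at each generation.
At generation 1 (Stanislawa, Nadia, Waclaw) there are 3 shares of (1)/3 = 1/3 each.
Living: Stanislawa — each takes 1/3.
Deceased: Nadia and Waclaw. Their combined 2/3 is pooled and carried to generation 2.
At generation 2 (Kazimierz, Ludmila, Czeslaw) there are 3 shares of (2/3)/3 = 2/9 each.
Living: Kazimierz and Czeslaw — each takes 2/9.
Deceased: Ludmila. That 2/9 share is carried to generation 3.
At generation 3 (Jolanta, Zofia) there are 2 shares of (2/9)/2 = 1/9 each.
Living: Jolanta and Zofia — each takes 1/9.

Czeslaw 2/9; Jolanta 1/9; Kazimierz 2/9; Stanislawa 1/3; Zofia 1/9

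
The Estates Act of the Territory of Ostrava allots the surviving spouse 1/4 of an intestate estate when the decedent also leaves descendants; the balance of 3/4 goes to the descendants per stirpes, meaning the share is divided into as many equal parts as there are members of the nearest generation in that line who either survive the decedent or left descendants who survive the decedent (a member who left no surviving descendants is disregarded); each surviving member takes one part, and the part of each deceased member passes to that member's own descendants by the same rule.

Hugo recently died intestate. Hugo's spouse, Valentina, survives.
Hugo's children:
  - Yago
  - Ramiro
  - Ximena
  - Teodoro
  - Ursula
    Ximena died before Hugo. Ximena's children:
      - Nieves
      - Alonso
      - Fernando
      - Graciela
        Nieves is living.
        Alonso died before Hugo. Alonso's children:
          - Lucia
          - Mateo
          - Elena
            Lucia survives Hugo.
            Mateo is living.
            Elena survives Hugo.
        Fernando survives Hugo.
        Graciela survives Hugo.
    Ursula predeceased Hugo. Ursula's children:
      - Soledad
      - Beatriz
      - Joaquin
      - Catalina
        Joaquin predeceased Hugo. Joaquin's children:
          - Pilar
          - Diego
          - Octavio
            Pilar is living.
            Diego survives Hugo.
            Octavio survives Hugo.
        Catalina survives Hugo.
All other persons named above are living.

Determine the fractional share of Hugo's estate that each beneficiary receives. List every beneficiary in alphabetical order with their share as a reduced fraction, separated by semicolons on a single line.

Beatriz 3/80; Catalina 3/80; Diego 1/80; Elena 1/80; Fernando 3/80; Graciela 3/80; Lucia 1/80; Mateo 1/80; Nieves 3/80; Octavio 1/80; Pilar 1/80; Ramiro 3/20; Soledad 3/80; Teodoro 3/20; Valentina 1/4; Yago 3/20

Valentina, as surviving spouse, takes 1/4.
The remaining 3/4 passes to Hugo's descendants per stirpes.
The 3/4 is divided into 5 equal shares of 3/20 among Yago, Ramiro, Ximena, Teodoro, Ursula.
Yago is living and takes 3/20.
Ramiro is living and takes 3/20.
Ximena predeceased; the 3/20 allotted to Ximena's branch passes to Ximena's issue by representation.
The 3/20 is divided into 4 equal shares of 3/80 among Nieves, Alonso, Fernando, Graciela.
Nieves is living and takes 3/80.
Alonso predeceased; the 3/80 allotted to Alonso's branch passes to Alonso's issue by representation.
The 3/80 is divided into 3 equal shares of 1/80 among Lucia, Mateo, Elena.
Lucia is living and takes 1/80.
Mateo is living and takes 1/80.
Elena is living and takes 1/80.
Fernando is living and takes 3/80.
Graciela is living and takes 3/80.
Teodoro is living and takes 3/20.
Ursula predeceased; the 3/20 allotted to Ursula's branch passes to Ursula's issue by representation.
The 3/20 is divided into 4 equal shares of 3/80 among Soledad, Beatriz, Joaquin, Catalina.
Soledad is living and takes 3/80.
Beatriz is living and takes 3/80.
Joaquin predeceased; the 3/80 allotted to Joaquin's branch passes to Joaquin's issue by representation.
The 3/80 is divided into 3 equal shares of 1/80 among Pilar, Diego, Octavio.
Pilar is living and takes 1/80.
Diego is living and takes 1/80.
Octavio is living and takes 1/80.
Catalina is living and takes 3/80.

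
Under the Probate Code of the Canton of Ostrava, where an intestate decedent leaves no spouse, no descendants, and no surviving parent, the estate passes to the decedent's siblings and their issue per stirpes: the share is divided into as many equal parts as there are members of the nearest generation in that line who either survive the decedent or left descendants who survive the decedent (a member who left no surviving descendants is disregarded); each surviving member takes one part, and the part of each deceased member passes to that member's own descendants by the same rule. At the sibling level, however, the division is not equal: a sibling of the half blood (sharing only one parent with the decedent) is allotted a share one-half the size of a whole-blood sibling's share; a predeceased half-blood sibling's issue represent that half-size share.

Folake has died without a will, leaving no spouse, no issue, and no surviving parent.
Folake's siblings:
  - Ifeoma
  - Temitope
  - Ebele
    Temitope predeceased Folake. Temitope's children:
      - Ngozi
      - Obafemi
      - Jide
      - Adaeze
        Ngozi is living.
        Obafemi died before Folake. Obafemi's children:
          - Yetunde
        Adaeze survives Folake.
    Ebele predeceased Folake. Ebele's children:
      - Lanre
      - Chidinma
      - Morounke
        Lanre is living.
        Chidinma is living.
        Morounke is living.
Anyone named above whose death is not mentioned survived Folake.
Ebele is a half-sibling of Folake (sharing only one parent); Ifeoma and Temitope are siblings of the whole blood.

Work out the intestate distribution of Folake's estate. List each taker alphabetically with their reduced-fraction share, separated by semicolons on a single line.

No spouse, descendants, or parent survives, so the estate passes to Folake's siblings per stirpes.
Half-blood siblings count for one-half the weight of whole-blood siblings at the initial division.
Dividing 1 in proportion to weights (total weight 5/2): Ifeoma (weight 1) → 2/5; Temitope (weight 1) → 2/5; Ebele (weight 1/2) → 1/5.
Ifeoma is living and takes 2/5.
Temitope predeceased; the 2/5 allotted to Temitope's branch passes to Temitope's issue by representation.
The 2/5 is divided into 4 equal shares of 1/10 among Ngozi, Obafemi, Jide, Adaeze.
Ngozi is living and takes 1/10.
Obafemi predeceased; the 1/10 allotted to Obafemi's branch passes to Obafemi's issue by representation.
Yetunde is the sole taker at this level and receives the full 1/10.
Jide is living and takes 1/10.
Adaeze is living and takes 1/10.
Ebele predeceased; the 1/5 allotted to Ebele's branch passes to Ebele's issue by representation.
The 1/5 is divided into 3 equal shares of 1/15 among Lanre, Chidinma, Morounke.
Lanre is living and takes 1/15.
Chidinma is living and takes 1/15.
Morounke is living and takes 1/15.

Adaeze 1/10; Chidinma 1/15; Ifeoma 2/5; Jide 1/10; Lanre 1/15; Morounke 1/15; Ngozi 1/10; Yetunde 1/10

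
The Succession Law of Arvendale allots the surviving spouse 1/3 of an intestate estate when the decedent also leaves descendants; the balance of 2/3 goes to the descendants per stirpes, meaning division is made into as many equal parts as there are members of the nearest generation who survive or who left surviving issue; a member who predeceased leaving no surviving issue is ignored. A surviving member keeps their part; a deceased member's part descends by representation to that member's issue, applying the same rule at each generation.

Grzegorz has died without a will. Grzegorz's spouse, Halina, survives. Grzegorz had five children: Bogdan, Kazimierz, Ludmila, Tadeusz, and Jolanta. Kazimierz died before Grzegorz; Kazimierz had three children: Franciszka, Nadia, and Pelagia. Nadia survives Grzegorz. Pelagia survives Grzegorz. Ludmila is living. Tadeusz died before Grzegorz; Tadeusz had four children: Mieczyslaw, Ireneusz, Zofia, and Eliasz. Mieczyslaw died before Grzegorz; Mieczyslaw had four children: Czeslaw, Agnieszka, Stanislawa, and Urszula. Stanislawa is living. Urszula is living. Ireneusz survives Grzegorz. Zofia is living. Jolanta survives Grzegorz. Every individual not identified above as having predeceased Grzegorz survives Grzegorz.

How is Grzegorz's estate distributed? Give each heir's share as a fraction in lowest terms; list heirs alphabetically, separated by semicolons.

Halina, as surviving spouse, takes 1/3.
The remaining 2/3 passes to Grzegorz's descendants per stirpes.
The 2/3 is divided into 5 equal shares of 2/15 among Bogdan, Kazimierz, Ludmila, Tadeusz, Jolanta.
Bogdan is living and takes 2/15.
Kazimierz predeceased; the 2/15 allotted to Kazimierz's branch passes to Kazimierz's issue by representation.
The 2/15 is divided into 3 equal shares of 2/45 among Franciszka, Nadia, Pelagia.
Franciszka is living and takes 2/45.
Nadia is living and takes 2/45.
Pelagia is living and takes 2/45.
Ludmila is living and takes 2/15.
Tadeusz predeceased; the 2/15 allotted to Tadeusz's branch passes to Tadeusz's issue by representation.
The 2/15 is divided into 4 equal shares of 1/30 among Mieczyslaw, Ireneusz, Zofia, Eliasz.
Mieczyslaw predeceased; the 1/30 allotted to Mieczyslaw's branch passes to Mieczyslaw's issue by representation.
The 1/30 is divided into 4 equal shares of 1/120 among Czeslaw, Agnieszka, Stanislawa, Urszula.
Czeslaw is living and takes 1/120.
Agnieszka is living and takes 1/120.
Stanislawa is living and takes 1/120.
Urszula is living and takes 1/120.
Ireneusz is living and takes 1/30.
Zofia is living and takes 1/30.
Eliasz is living and takes 1/30.
Jolanta is living and takes 2/15.

Agnieszka 1/120; Bogdan 2/15; Czeslaw 1/120; Eliasz 1/30; Franciszka 2/45; Halina 1/3; Ireneusz 1/30; Jolanta 2/15; Ludmila 2/15; Nadia 2/45; Pelagia 2/45; Stanislawa 1/120; Urszula 1/120; Zofia 1/30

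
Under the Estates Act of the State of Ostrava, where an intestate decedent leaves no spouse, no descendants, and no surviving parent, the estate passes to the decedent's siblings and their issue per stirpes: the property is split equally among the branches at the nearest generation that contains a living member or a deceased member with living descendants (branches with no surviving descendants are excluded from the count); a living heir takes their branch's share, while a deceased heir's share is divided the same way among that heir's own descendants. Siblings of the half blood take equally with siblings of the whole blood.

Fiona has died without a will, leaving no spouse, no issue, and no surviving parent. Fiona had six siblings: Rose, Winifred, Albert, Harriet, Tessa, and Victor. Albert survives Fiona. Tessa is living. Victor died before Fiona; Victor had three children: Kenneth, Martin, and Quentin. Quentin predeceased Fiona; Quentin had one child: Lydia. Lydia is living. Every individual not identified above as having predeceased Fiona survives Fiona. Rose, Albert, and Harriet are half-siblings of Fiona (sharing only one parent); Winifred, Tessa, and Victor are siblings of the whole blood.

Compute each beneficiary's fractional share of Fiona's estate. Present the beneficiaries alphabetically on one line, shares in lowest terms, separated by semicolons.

Albert 1/6; Harriet 1/6; Kenneth 1/18; Lydia 1/18; Martin 1/18; Rose 1/6; Tessa 1/6; Winifred 1/6

No spouse, descendants, or parent survives, so the estate passes to Fiona's siblings per stirpes.
Half-blood and whole-blood siblings take equally under the stated rule.
The estate is divided into 6 equal shares of 1/6 among Rose, Winifred, Albert, Harriet, Tessa, Victor.
Rose is living and takes 1/6.
Winifred is living and takes 1/6.
Albert is living and takes 1/6.
Harriet is living and takes 1/6.
Tessa is living and takes 1/6.
Victor predeceased; the 1/6 allotted to Victor's branch passes to Victor's issue by representation.
The 1/6 is divided into 3 equal shares of 1/18 among Kenneth, Martin, Quentin.
Kenneth is living and takes 1/18.
Martin is living and takes 1/18.
Quentin predeceased; the 1/18 allotted to Quentin's branch passes to Quentin's issue by representation.
Lydia is the sole taker at this level and receives the full 1/18.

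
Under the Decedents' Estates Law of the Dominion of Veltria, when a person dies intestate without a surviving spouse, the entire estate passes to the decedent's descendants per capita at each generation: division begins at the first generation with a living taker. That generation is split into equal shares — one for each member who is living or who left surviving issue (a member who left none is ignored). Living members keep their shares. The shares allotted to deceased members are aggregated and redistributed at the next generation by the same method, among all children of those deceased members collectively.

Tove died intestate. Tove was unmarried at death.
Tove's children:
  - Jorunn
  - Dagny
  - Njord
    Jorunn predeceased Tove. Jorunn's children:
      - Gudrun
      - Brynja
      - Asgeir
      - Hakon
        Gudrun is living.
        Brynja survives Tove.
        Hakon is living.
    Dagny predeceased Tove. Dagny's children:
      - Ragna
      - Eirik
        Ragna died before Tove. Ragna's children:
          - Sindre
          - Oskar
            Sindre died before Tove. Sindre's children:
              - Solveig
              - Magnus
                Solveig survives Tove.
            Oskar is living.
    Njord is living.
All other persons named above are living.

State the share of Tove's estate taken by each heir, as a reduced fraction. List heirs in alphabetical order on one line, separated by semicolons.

There is no surviving spouse, so the entire estate passes to Tove's descendants per capita at each generation.
At generation 1 (Jorunn, Dagny, Njord) there are 3 shares of (1)/3 = 1/3 each.
Living: Njord — each takes 1/3.
Deceased: Jorunn and Dagny. Their combined 2/3 is pooled and carried to generation 2.
At generation 2 (Gudrun, Brynja, Asgeir, Hakon, Ragna, Eirik) there are 6 shares of (2/3)/6 = 1/9 each.
Living: Gudrun, Brynja, Asgeir, Hakon, and Eirik — each takes 1/9.
Deceased: Ragna. That 1/9 share is carried to generation 3.
At generation 3 (Sindre, Oskar) there are 2 shares of (1/9)/2 = 1/18 each.
Living: Oskar — each takes 1/18.
Deceased: Sindre. That 1/18 share is carried to generation 4.
At generation 4 (Solveig, Magnus) there are 2 shares of (1/18)/2 = 1/36 each.
Living: Solveig and Magnus — each takes 1/36.

Asgeir 1/9; Brynja 1/9; Eirik 1/9; Gudrun 1/9; Hakon 1/9; Magnus 1/36; Njord 1/3; Oskar 1/18; Solveig 1/36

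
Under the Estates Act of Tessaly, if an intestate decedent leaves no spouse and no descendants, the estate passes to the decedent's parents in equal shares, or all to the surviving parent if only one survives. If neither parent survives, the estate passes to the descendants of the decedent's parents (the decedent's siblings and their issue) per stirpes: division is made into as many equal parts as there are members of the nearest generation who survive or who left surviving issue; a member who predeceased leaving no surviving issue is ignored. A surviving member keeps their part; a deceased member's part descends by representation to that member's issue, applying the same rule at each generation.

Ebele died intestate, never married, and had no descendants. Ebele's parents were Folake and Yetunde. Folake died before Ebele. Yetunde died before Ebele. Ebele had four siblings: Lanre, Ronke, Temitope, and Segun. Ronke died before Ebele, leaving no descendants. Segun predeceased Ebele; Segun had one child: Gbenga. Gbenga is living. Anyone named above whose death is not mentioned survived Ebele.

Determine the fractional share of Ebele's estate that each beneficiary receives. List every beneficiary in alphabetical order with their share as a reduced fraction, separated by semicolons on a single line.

Neither parent survives and there are no descendants, so the estate passes to Ebele's siblings and their issue per stirpes.
Ronke left no surviving issue, so that branch lapses and is disregarded.
The estate is divided into 3 equal shares of 1/3 among Lanre, Temitope, Segun.
Lanre is living and takes 1/3.
Temitope is living and takes 1/3.
Segun predeceased; the 1/3 allotted to Segun's branch passes to Segun's issue by representation.
Gbenga is the sole taker at this level and receives the full 1/3.

Gbenga 1/3; Lanre 1/3; Temitope 1/3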